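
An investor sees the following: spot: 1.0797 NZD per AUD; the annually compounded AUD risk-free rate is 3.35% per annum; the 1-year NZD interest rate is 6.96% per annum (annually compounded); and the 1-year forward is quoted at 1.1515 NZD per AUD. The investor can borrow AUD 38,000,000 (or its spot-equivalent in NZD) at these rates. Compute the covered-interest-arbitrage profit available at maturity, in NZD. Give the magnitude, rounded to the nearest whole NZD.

NZD 1,338,669

T = 1 year.
Keep in AUD, deliver into the forward: 38,000,000·1.033500·1.1515 = NZD 45,222,859.50.
Swap to NZD now, deposit: 38,000,000·1.0797·1.069600 = NZD 43,884,190.56.
The quoted forward overvalues AUD, so borrow NZD, buy AUD at spot, deposit the AUD at 3.35%, and sell the proceeds forward at 1.1515.
Arbitrage profit = |45,222,859.50 − 43,884,190.56| = NZD 1,338,669.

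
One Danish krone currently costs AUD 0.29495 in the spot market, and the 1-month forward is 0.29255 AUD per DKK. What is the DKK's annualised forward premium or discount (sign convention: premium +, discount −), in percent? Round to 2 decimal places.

T = 1/12 years.
DKK trades forward at -0.81370% vs spot over the period.
Annualise by dividing by T: -0.0081370 / (1/12) = -0.097644 → -9.76%.

-9.76%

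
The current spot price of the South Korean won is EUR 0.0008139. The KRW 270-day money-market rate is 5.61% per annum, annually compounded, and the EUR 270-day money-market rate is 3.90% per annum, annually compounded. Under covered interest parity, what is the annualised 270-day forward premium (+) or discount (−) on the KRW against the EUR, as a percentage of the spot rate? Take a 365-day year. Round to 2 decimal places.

T = 270/365 years.
F = S · g_EUR/g_KRW = 0.0008139 × 1.0287052/1.0412026 = 0.0008041309.
(F − S)/S ÷ T = (0.0008041309 − 0.0008139)/0.0008139/(270/365) = -0.016226 → -1.62%.

-1.62%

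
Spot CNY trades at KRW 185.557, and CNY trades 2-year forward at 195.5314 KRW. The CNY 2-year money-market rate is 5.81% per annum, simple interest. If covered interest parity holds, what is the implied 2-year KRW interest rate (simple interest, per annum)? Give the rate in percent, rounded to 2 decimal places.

8.81%

T = 2 years.
CIP gives F = S · g_KRW/g_CNY, so g_KRW/g_CNY = 195.5314/185.557 = 1.0537538.
The CNY side grows by 1 + 0.0581×2 = 1.116200.
So the KRW growth factor = 1.176200.
r = (1.176200 − 1)/2 = 0.088100 → 8.81%.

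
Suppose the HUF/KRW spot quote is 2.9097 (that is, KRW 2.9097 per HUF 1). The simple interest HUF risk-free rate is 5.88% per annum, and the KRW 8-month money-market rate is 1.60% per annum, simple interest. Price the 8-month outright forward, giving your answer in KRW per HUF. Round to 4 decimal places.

T = 8/12 years.
Growth of 1 KRW over T: 1 + 0.0160×8/12 = 1.0106667.
Growth of 1 HUF over T: 1 + 0.0588×8/12 = 1.039200.
Forward (KRW per HUF) = 2.9097 × 1.0106667 / 1.039200 = 2.829808.

2.8298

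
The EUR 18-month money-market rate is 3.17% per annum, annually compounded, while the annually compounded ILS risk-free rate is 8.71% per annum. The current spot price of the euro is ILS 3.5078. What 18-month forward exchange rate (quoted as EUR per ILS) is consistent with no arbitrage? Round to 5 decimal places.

0.26357

T = 18/12 years.
ILS growth factor: (1 + 0.0871)^(18/12) = 1.1334549.
EUR growth factor: (1 + 0.0317)^(18/12) = 1.0479249.
CIP: F = S · (grow ILS)/(grow EUR) = 3.5078 × 1.1334549/1.0479249 = 3.794101 ILS per EUR.
Invert for EUR per ILS: 1 / 3.794101 = 0.26357.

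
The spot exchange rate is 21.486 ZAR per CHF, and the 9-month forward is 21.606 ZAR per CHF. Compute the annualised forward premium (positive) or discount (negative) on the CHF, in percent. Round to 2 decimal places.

+0.74%

T = 9/12 years.
CHF trades forward at +0.55850% vs spot over the period.
Per annum: 0.0055850 / (9/12) = 0.007447 = 0.74%.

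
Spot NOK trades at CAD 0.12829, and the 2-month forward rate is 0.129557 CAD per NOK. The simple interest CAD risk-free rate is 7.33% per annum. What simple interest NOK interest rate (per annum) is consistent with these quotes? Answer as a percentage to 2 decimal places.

T = 2/12 years.
CIP gives F = S · g_CAD/g_NOK, so g_CAD/g_NOK = 0.129557/0.12829 = 1.0098761.
CAD growth factor: 1 + 0.0733×2/12 = 1.0122167.
That pins the NOK growth at 1.0023177.
(1.0023177 − 1)/T = 0.013906, i.e. 1.39%.

1.39%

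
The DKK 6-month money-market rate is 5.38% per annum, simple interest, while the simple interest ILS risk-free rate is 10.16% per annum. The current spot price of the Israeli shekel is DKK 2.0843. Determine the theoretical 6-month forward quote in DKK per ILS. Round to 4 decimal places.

2.0369

T = 6/12 years.
DKK accumulates by 1 + 0.0538×6/12 = 1.026900.
ILS accumulates by 1 + 0.1016×6/12 = 1.050800.
CIP: F = S · (grow DKK)/(grow ILS) = 2.0843 × 1.026900/1.050800 = 2.036893 DKK per ILS.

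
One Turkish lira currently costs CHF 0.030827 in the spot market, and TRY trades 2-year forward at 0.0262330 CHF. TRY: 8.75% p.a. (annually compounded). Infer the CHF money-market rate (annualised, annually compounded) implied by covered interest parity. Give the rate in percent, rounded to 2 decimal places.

0.32%

T = 2 years.
By CIP, F/S equals the CHF-to-TRY growth ratio: 0.026233/0.030827 = 0.8509748.
TRY growth factor: (1 + 0.0875)^2 = 1.1826562.
Hence g_CHF = 1.0064106.
r = 1.0064106^(1/2) − 1 = 0.003200 → 0.32%.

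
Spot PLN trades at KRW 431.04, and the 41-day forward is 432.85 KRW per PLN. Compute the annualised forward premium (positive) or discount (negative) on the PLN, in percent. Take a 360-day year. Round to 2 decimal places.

T = 41/360 years.
PLN trades forward at +0.41991% vs spot over the period.
Annualise by dividing by T: 0.0041991 / (41/360) = 0.036870 → 3.69%.

+3.69%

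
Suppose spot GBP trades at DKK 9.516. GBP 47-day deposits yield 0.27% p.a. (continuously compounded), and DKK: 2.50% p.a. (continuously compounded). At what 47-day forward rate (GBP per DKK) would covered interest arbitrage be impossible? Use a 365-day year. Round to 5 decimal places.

0.10478

T = 47/365 years.
Growth of 1 DKK over T: e^(0.0250×47/365) = 1.0032244.
GBP growth factor: e^(0.0027×47/365) = 1.0003477.
Forward (DKK per GBP) = 9.516 × 1.0032244 / 1.0003477 = 9.543365.
Invert for GBP per DKK: 1 / 9.543365 = 0.10478.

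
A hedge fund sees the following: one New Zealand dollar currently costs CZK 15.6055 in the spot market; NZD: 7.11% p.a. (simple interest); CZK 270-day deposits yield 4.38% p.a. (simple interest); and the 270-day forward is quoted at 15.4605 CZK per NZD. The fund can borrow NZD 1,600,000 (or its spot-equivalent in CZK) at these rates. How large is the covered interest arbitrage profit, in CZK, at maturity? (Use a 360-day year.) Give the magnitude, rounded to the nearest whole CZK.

T = 270/360 years.
Keep in NZD, deliver into the forward: 1,600,000·1.053325·15.4605 = CZK 26,055,889.86.
Swap to CZK now, deposit: 1,600,000·15.6055·1.032850 = CZK 25,789,025.08.
The quoted forward overvalues NZD, so borrow CZK, buy NZD at spot, deposit the NZD at 7.11%, and sell the proceeds forward at 15.4605.
Profit = 26,055,889.86 − 25,789,025.08 = CZK 266,865.

CZK 266,865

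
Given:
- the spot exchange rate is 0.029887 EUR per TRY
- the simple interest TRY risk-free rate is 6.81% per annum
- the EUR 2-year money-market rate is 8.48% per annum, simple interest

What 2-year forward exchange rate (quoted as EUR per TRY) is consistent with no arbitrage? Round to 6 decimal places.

0.030766

T = 2 years.
Growth of 1 EUR over T: 1 + 0.0848×2 = 1.169600.
Growth of 1 TRY over T: 1 + 0.0681×2 = 1.136200.
Forward (EUR per TRY) = 0.029887 × 1.169600 / 1.136200 = 0.03076557.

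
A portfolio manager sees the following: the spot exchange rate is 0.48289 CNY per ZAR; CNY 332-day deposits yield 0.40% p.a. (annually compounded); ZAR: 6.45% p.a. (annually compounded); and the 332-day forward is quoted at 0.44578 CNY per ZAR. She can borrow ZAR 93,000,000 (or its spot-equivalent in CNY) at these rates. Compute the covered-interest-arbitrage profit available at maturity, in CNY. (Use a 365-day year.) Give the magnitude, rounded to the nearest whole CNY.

CNY 1,189,274

T = 332/365 years.
Route A — deposit ZAR, sell forward: 93,000,000 × 1.0585013106 × 0.44578 = CNY 43,882,860.42.
Route B — convert at spot, deposit CNY: 93,000,000 × 0.48289 × 1.0036376992 = CNY 45,072,134.60.
The quoted forward undervalues ZAR, so borrow ZAR, convert to CNY at spot, deposit the CNY at 0.40%, and buy ZAR forward at 0.44578 to cover the loan.
Arbitrage profit = |43,882,860.42 − 45,072,134.60| = CNY 1,189,274.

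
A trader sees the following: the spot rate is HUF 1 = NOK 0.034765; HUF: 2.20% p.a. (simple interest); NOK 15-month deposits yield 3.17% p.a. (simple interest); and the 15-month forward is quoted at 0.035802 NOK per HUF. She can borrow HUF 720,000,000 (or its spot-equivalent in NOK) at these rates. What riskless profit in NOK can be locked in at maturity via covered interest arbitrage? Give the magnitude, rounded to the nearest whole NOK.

T = 15/12 years.
Keep in HUF, deliver into the forward: 720,000,000·1.027500·0.035802 = NOK 26,486,319.60.
Swap to NOK now, deposit: 720,000,000·0.034765·1.039625 = NOK 26,022,645.45.
The quoted forward overvalues HUF, so borrow NOK, buy HUF at spot, deposit the HUF at 2.20%, and sell the proceeds forward at 0.035802.
Arbitrage profit = |26,486,319.60 − 26,022,645.45| = NOK 463,674.

NOK 463,674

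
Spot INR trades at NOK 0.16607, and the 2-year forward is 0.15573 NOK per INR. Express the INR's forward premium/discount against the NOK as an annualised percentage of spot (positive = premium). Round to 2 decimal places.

T = 2 years.
Period premium: (0.15573 − 0.16607)/0.16607 = -0.0622629.
Annualise by dividing by T: -0.0622629 / 2 = -0.031131 → -3.11%.

-3.11%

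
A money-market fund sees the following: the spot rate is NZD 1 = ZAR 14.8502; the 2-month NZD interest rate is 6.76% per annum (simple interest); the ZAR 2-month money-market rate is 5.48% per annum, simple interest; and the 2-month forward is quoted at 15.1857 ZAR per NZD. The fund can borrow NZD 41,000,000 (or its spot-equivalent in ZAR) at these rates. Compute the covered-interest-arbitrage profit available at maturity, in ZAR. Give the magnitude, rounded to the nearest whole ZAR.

ZAR 15,209,376

T = 2/12 years.
Keep in NZD, deliver into the forward: 41,000,000·1.01126666667·15.1857 = ZAR 629,628,481.02.
Swap to ZAR now, deposit: 41,000,000·14.8502·1.00913333333 = ZAR 614,419,104.89.
The quoted forward overvalues NZD, so borrow ZAR, buy NZD at spot, deposit the NZD at 6.76%, and sell the proceeds forward at 15.1857.
Profit = 629,628,481.02 − 614,419,104.89 = ZAR 15,209,376.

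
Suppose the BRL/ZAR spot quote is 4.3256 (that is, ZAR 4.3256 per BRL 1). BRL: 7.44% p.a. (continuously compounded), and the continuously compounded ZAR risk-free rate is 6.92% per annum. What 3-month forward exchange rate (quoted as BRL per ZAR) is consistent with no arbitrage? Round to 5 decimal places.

T = 3/12 years.
ZAR accumulates by e^(0.0692×3/12) = 1.0174505.
Growth of 1 BRL over T: e^(0.0744×3/12) = 1.0187741.
So F = 4.3256 × 1.0174505 / 1.0187741 = 4.319980 (ZAR/BRL).
Quoted the other way: 1/4.319980 = 0.23148 BRL per ZAR.

0.23148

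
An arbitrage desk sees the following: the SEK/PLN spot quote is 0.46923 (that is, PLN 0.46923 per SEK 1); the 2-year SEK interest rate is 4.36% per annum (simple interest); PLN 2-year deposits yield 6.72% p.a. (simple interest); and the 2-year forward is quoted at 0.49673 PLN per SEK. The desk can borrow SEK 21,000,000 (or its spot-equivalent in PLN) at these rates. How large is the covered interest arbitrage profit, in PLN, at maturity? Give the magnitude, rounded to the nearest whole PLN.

PLN 162,757

T = 2 years.
Invest the SEK and cover forward: 21,000,000 × 1.087200 × 0.49673 = PLN 11,340,941.98.
Convert at spot and invest in PLN: 21,000,000 × 0.46923 × 1.134400 = PLN 11,178,184.75.
The quoted forward overvalues SEK, so borrow PLN, buy SEK at spot, deposit the SEK at 4.36%, and sell the proceeds forward at 0.49673.
The gap between the two covered legs is PLN 162,757.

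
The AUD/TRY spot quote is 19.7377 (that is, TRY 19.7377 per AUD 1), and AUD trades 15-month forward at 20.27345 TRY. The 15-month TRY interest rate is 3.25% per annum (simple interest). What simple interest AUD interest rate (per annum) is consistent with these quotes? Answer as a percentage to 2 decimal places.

T = 15/12 years.
CIP gives F = S · g_TRY/g_AUD, so g_TRY/g_AUD = 20.27345/19.7377 = 1.0271435.
The TRY side grows by 1 + 0.0325×15/12 = 1.040625.
That pins the AUD growth at 1.0131252.
r = (1.0131252 − 1)/(15/12) = 0.010500 → 1.05%.

1.05%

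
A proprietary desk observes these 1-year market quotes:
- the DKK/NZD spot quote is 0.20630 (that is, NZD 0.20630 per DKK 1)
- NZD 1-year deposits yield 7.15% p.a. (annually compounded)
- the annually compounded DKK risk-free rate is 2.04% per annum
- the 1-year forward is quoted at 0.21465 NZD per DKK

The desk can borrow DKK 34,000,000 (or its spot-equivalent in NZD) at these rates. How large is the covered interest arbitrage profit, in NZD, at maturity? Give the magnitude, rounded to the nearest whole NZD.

NZD 68,734

T = 1 year.
Route A — deposit DKK, sell forward: 34,000,000 × 1.020400 × 0.21465 = NZD 7,446,981.24.
Route B — convert at spot, deposit NZD: 34,000,000 × 0.20630 × 1.071500 = NZD 7,515,715.30.
The quoted forward undervalues DKK, so borrow DKK, convert to NZD at spot, deposit the NZD at 7.15%, and buy DKK forward at 0.21465 to cover the loan.
Arbitrage profit = |7,446,981.24 − 7,515,715.30| = NZD 68,734.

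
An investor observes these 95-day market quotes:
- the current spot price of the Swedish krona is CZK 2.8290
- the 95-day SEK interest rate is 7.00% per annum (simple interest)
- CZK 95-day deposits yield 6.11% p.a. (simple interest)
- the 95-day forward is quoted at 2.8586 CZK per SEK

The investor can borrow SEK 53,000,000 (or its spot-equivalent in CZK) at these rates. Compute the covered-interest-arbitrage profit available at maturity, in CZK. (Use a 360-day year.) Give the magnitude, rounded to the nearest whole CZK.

T = 95/360 years.
Keep in SEK, deliver into the forward: 53,000,000·1.01847222222·2.8586 = CZK 154,304,448.81.
Swap to CZK now, deposit: 53,000,000·2.8290·1.01612361111 = CZK 152,354,525.88.
The quoted forward overvalues SEK, so borrow CZK, buy SEK at spot, deposit the SEK at 7.00%, and sell the proceeds forward at 2.8586.
Profit = 154,304,448.81 − 152,354,525.88 = CZK 1,949,923.

CZK 1,949,923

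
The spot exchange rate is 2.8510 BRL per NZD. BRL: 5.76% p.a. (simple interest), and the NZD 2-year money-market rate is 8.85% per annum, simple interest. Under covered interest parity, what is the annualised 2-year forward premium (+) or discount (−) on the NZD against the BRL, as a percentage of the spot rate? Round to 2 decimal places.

T = 2 years.
F = S · g_BRL/g_NZD = 2.851 × 1.115200/1.177000 = 2.7013043.
Annualised premium = (F − S)/S × (1/T) = (2.7013043 − 2.851)/2.851 ÷ 2 = -2.63%.

-2.63%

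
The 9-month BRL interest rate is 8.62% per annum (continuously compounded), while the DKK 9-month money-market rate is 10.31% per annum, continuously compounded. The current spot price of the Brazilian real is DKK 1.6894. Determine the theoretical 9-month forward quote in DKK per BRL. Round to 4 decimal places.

1.7109

T = 9/12 years.
Growth of 1 DKK over T: e^(0.1031×9/12) = 1.0803931.
BRL accumulates by e^(0.0862×9/12) = 1.0667856.
So F = 1.6894 × 1.0803931 / 1.0667856 = 1.710949 (DKK/BRL).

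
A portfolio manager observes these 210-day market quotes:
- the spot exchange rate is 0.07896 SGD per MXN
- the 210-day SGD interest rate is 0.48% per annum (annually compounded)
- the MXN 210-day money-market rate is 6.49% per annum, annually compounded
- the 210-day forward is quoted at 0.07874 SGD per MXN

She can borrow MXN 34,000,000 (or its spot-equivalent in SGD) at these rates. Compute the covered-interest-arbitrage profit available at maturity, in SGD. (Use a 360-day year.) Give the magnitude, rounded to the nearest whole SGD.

T = 210/360 years.
Route A — deposit MXN, sell forward: 34,000,000 × 1.037361556 × 0.07874 = SGD 2,777,182.86.
Route B — convert at spot, deposit SGD: 34,000,000 × 0.07896 × 1.002797206 = SGD 2,692,149.49.
The quoted forward overvalues MXN, so borrow SGD, buy MXN at spot, deposit the MXN at 6.49%, and sell the proceeds forward at 0.07874.
Profit = 2,777,182.86 − 2,692,149.49 = SGD 85,033.

SGD 85,033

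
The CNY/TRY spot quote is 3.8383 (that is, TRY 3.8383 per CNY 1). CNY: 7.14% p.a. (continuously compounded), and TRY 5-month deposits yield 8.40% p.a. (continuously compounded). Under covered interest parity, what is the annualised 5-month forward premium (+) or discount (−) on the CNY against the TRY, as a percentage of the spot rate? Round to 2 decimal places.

+1.26%

T = 5/12 years.
No-arbitrage forward: 3.8383 × 1.0356197 / 1.030197 = 3.8585039 TRY/CNY.
Annualised premium = (F − S)/S × (1/T) = (3.8585039 − 3.8383)/3.8383 ÷ (5/12) = 1.26%.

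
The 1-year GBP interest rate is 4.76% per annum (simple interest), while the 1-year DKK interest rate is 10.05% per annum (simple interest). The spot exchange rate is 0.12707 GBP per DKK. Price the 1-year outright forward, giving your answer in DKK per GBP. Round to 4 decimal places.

8.2671

T = 1 year.
Growth of 1 GBP over T: 1 + 0.0476×1 = 1.047600.
DKK accumulates by 1 + 0.1005×1 = 1.100500.
Forward (GBP per DKK) = 0.12707 × 1.047600 / 1.100500 = 0.1209619.
Invert for DKK per GBP: 1 / 0.1209619 = 8.2671.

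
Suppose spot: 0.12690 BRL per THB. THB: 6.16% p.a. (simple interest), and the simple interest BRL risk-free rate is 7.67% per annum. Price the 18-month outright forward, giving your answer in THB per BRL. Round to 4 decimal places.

T = 18/12 years.
BRL growth factor: 1 + 0.0767×18/12 = 1.115050.
Growth of 1 THB over T: 1 + 0.0616×18/12 = 1.092400.
CIP: F = S · (grow BRL)/(grow THB) = 0.1269 × 1.115050/1.092400 = 0.1295312 BRL per THB.
Invert for THB per BRL: 1 / 0.1295312 = 7.7201.

7.7201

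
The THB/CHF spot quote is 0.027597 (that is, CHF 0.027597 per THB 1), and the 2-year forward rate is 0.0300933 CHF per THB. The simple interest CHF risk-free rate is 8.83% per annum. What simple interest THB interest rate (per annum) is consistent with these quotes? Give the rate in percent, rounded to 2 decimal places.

T = 2 years.
F/S = 0.0300933/0.027597 = 1.0904555 = (growth of CHF) / (growth of THB).
CHF growth factor: 1 + 0.0883×2 = 1.176600.
So the THB growth factor = 1.0789986.
r = (1.0789986 − 1)/2 = 0.039499 → 3.95%.

3.95%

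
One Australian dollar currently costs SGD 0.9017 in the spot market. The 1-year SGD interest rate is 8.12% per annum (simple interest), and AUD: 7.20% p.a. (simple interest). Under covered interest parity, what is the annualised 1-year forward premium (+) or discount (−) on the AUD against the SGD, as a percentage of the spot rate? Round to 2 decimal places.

T = 1 year.
F = S · g_SGD/g_AUD = 0.9017 × 1.081200/1.072000 = 0.9094385.
(F − S)/S ÷ T = (0.9094385 − 0.9017)/0.9017/1 = 0.008582 → 0.86%.

+0.86%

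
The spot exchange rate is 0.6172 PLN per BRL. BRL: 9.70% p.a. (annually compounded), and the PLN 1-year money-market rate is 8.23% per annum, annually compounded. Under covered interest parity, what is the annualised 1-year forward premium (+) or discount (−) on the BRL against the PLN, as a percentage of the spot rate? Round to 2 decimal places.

-1.34%

T = 1 year.
No-arbitrage forward: 0.6172 × 1.082300 / 1.097000 = 0.6089294 PLN/BRL.
(F − S)/S ÷ T = (0.6089294 − 0.6172)/0.6172/1 = -0.013400 → -1.34%.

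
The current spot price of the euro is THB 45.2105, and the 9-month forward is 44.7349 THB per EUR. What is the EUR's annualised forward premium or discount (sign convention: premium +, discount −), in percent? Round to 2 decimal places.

-1.40%

T = 9/12 years.
Period premium: (44.7349 − 45.2105)/45.2105 = -0.0105197.
Per annum: -0.0105197 / (9/12) = -0.014026 = -1.40%.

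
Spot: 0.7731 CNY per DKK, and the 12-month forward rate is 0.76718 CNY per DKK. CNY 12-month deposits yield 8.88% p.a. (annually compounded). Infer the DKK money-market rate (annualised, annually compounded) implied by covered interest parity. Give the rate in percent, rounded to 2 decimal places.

9.72%

T = 1 year.
CIP gives F = S · g_CNY/g_DKK, so g_CNY/g_DKK = 0.76718/0.7731 = 0.9923425.
CNY growth factor: (1 + 0.0888)^1 = 1.088800.
That pins the DKK growth at 1.0972018.
r = 1.0972018^(1/1) − 1 = 0.097202 → 9.72%.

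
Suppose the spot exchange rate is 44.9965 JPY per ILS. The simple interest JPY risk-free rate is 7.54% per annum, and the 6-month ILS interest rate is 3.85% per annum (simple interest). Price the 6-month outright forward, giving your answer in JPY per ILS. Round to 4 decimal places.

T = 6/12 years.
JPY growth factor: 1 + 0.0754×6/12 = 1.037700.
ILS accumulates by 1 + 0.0385×6/12 = 1.019250.
Forward (JPY per ILS) = 44.9965 × 1.037700 / 1.019250 = 45.811006.

45.8110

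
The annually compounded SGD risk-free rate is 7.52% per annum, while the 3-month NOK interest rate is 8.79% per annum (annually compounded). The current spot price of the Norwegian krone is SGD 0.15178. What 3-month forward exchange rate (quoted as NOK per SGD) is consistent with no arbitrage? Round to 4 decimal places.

T = 3/12 years.
SGD growth factor: (1 + 0.0752)^(3/12) = 1.018292.
Growth of 1 NOK over T: (1 + 0.0879)^(3/12) = 1.0212857.
Forward (SGD per NOK) = 0.15178 × 1.018292 / 1.0212857 = 0.1513351.
Quoted the other way: 1/0.1513351 = 6.6079 NOK per SGD.

6.6079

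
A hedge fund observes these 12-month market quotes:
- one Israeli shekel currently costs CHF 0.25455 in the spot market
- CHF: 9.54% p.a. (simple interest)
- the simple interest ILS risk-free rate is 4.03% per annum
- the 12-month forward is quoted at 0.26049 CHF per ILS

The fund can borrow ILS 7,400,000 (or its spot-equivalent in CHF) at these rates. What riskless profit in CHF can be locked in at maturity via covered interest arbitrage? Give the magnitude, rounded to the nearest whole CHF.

CHF 58,063

T = 1 year.
Invest the ILS and cover forward: 7,400,000 × 1.040300 × 0.26049 = CHF 2,005,309.33.
Convert at spot and invest in CHF: 7,400,000 × 0.25455 × 1.095400 = CHF 2,063,372.12.
The quoted forward undervalues ILS, so borrow ILS, convert to CHF at spot, deposit the CHF at 9.54%, and buy ILS forward at 0.26049 to cover the loan.
The gap between the two covered legs is CHF 58,063.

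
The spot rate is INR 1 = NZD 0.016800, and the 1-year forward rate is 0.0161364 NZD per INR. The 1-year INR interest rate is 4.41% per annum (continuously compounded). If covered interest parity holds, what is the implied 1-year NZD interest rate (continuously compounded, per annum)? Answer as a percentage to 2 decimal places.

0.38%

T = 1 year.
By CIP, F/S equals the NZD-to-INR growth ratio: 0.0161364/0.0168 = 0.9605000.
INR growth factor: e^(0.0441×1) = 1.0450869.
That pins the NZD growth at 1.003806.
Take logs: ln 1.003806 / 1 = 0.003799, so 0.38%.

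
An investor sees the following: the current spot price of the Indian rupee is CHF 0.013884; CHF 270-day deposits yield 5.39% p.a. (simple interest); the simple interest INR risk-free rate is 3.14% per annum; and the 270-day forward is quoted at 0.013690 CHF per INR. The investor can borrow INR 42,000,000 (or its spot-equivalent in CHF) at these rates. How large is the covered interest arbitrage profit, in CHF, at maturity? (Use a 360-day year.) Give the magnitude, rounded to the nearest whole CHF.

T = 270/360 years.
Invest the INR and cover forward: 42,000,000 × 1.023550 × 0.013690 = CHF 588,520.78.
Convert at spot and invest in CHF: 42,000,000 × 0.013884 × 1.040425 = CHF 606,700.95.
The quoted forward undervalues INR, so borrow INR, convert to CHF at spot, deposit the CHF at 5.39%, and buy INR forward at 0.013690 to cover the loan.
Profit = 606,700.95 − 588,520.78 = CHF 18,180.

CHF 18,180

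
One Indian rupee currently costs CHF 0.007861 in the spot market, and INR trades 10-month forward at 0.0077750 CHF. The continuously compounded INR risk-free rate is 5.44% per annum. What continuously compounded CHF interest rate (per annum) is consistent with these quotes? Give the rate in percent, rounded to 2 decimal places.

4.12%

T = 10/12 years.
By CIP, F/S equals the CHF-to-INR growth ratio: 0.007775/0.007861 = 0.9890599.
INR growth factor: e^(0.0544×10/12) = 1.0463766.
That pins the CHF growth at 1.0349291.
Take logs: ln 1.0349291 / (10/12) = 0.041200, so 4.12%.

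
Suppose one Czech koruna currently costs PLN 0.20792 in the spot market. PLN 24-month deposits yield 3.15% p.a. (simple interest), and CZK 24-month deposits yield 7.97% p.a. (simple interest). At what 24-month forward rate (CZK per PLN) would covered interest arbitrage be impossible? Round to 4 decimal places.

5.2457

T = 2 years.
Growth of 1 PLN over T: 1 + 0.0315×2 = 1.063000.
CZK growth factor: 1 + 0.0797×2 = 1.159400.
So F = 0.20792 × 1.063000 / 1.159400 = 0.1906322 (PLN/CZK).
Quoted the other way: 1/0.1906322 = 5.2457 CZK per PLN.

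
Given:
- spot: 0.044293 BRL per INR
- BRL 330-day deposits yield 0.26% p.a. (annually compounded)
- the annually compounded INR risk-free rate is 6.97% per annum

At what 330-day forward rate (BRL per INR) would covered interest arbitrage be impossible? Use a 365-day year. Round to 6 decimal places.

0.041773

T = 330/365 years.
Growth of 1 BRL over T: (1 + 0.0026)^(330/365) = 1.0023504.
Growth of 1 INR over T: (1 + 0.0697)^(330/365) = 1.062811.
Forward (BRL per INR) = 0.044293 × 1.0023504 / 1.062811 = 0.04177328.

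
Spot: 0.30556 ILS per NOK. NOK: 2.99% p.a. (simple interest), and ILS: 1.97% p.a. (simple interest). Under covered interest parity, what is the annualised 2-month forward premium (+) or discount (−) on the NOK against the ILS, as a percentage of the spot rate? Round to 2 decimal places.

-1.01%

T = 2/12 years.
CIP forward (ILS per NOK) = 0.30556 × 1.0032833/1.0049833 = 0.30504312.
Annualised premium = (F − S)/S × (1/T) = (0.30504312 − 0.30556)/0.30556 ÷ (2/12) = -1.01%.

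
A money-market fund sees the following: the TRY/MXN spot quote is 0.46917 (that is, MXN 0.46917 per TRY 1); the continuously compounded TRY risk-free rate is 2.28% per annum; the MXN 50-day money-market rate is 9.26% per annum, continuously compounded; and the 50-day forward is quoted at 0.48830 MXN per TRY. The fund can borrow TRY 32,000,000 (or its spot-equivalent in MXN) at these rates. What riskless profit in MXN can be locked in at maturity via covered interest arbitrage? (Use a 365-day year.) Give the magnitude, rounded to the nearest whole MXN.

T = 50/365 years.
Route A — deposit TRY, sell forward: 32,000,000 × 1.0031281702 × 0.48830 = MXN 15,674,479.54.
Route B — convert at spot, deposit MXN: 32,000,000 × 0.46917 × 1.0127657265 = MXN 15,205,097.47.
The quoted forward overvalues TRY, so borrow MXN, buy TRY at spot, deposit the TRY at 2.28%, and sell the proceeds forward at 0.48830.
Profit = 15,674,479.54 − 15,205,097.47 = MXN 469,382.

MXN 469,382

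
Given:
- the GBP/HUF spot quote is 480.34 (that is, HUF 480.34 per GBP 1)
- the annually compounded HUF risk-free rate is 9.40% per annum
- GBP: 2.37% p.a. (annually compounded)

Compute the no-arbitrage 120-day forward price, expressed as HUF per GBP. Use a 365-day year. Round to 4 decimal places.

490.9440

T = 120/365 years.
HUF growth factor: (1 + 0.0940)^(120/365) = 1.029977204.
Growth of 1 GBP over T: (1 + 0.0237)^(120/365) = 1.00773061.
Forward (HUF per GBP) = 480.34 × 1.029977204 / 1.00773061 = 490.943954.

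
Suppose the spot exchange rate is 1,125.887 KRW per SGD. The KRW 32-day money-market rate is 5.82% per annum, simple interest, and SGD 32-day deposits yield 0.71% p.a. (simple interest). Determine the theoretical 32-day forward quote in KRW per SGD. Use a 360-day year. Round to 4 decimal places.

T = 32/360 years.
Growth of 1 KRW over T: 1 + 0.0582×32/360 = 1.0051733333.
SGD growth factor: 1 + 0.0071×32/360 = 1.0006311111.
So F = 1125.887 × 1.0051733333 / 1.0006311111 = 1130.997803 (KRW/SGD).

1130.9978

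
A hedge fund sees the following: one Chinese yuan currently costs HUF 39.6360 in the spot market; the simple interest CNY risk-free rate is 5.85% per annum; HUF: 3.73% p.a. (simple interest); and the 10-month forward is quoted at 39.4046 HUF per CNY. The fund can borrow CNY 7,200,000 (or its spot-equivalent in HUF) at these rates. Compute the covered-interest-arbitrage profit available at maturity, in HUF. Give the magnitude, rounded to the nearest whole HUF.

T = 10/12 years.
Route A — deposit CNY, sell forward: 7,200,000 × 1.048750 × 39.4046 = HUF 297,544,134.60.
Route B — convert at spot, deposit HUF: 7,200,000 × 39.6360 × 1.03108333333 = HUF 294,249,736.80.
The quoted forward overvalues CNY, so borrow HUF, buy CNY at spot, deposit the CNY at 5.85%, and sell the proceeds forward at 39.4046.
Arbitrage profit = |297,544,134.60 − 294,249,736.80| = HUF 3,294,398.

HUF 3,294,398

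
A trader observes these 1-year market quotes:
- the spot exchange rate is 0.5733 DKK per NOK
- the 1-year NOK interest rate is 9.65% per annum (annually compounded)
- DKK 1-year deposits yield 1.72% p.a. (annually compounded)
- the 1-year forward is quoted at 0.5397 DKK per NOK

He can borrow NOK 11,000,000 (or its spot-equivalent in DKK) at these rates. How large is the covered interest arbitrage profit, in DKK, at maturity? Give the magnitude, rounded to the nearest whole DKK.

T = 1 year.
Keep in NOK, deliver into the forward: 11,000,000·1.096500·0.5397 = DKK 6,509,591.55.
Swap to DKK now, deposit: 11,000,000·0.5733·1.017200 = DKK 6,414,768.36.
The quoted forward overvalues NOK, so borrow DKK, buy NOK at spot, deposit the NOK at 9.65%, and sell the proceeds forward at 0.5397.
Profit = 6,509,591.55 − 6,414,768.36 = DKK 94,823.

DKK 94,823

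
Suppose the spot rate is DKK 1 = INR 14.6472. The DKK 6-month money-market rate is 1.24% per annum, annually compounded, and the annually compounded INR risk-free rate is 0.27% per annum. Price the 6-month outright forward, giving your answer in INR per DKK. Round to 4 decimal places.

14.5769

T = 6/12 years.
INR accumulates by (1 + 0.0027)^(6/12) = 1.00134909.
DKK accumulates by (1 + 0.0124)^(6/12) = 1.0061809.
CIP: F = S · (grow INR)/(grow DKK) = 14.6472 × 1.00134909/1.0061809 = 14.576862 INR per DKK.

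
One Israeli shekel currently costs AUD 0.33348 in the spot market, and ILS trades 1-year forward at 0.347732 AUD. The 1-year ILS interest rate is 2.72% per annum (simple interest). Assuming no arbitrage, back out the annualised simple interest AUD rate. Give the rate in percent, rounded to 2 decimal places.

T = 1 year.
F/S = 0.347732/0.33348 = 1.0427372 = (growth of AUD) / (growth of ILS).
The ILS side grows by 1 + 0.0272×1 = 1.027200.
That pins the AUD growth at 1.0710997.
r = (1.0710997 − 1)/1 = 0.071100 → 7.11%.

7.11%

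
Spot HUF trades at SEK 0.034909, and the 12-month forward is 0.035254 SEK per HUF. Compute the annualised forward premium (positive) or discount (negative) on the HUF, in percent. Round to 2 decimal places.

T = 1 year.
(F − S)/S = (0.035254 − 0.034909)/0.034909 = 0.0098828.
Annualise by dividing by T: 0.0098828 / 1 = 0.009883 → 0.99%.

+0.99%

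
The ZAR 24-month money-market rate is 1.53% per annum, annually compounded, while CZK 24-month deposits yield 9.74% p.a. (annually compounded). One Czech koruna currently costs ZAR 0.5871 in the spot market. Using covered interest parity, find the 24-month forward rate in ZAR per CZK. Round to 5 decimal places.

0.50254

T = 2 years.
ZAR growth factor: (1 + 0.0153)^2 = 1.0308341.
CZK accumulates by (1 + 0.0974)^2 = 1.2042868.
CIP: F = S · (grow ZAR)/(grow CZK) = 0.5871 × 1.0308341/1.2042868 = 0.5025403 ZAR per CZK.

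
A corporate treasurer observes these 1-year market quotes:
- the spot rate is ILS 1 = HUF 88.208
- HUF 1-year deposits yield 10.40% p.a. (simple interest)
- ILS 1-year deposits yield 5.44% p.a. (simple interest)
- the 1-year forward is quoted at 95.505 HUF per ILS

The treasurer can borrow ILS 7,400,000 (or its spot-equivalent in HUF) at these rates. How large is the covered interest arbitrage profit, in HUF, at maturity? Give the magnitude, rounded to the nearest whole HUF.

HUF 24,559,416

T = 1 year.
Keep in ILS, deliver into the forward: 7,400,000·1.054400·95.505 = HUF 745,183,492.80.
Swap to HUF now, deposit: 7,400,000·88.208·1.104000 = HUF 720,624,076.80.
The quoted forward overvalues ILS, so borrow HUF, buy ILS at spot, deposit the ILS at 5.44%, and sell the proceeds forward at 95.505.
Arbitrage profit = |745,183,492.80 − 720,624,076.80| = HUF 24,559,416.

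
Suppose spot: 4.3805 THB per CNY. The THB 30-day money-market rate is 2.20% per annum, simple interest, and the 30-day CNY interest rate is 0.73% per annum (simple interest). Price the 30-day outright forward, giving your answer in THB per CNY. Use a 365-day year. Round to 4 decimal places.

4.3858

T = 30/365 years.
Growth of 1 THB over T: 1 + 0.0220×30/365 = 1.0018082.
Growth of 1 CNY over T: 1 + 0.0073×30/365 = 1.000600.
So F = 4.3805 × 1.0018082 / 1.000600 = 4.385789 (THB/CNY).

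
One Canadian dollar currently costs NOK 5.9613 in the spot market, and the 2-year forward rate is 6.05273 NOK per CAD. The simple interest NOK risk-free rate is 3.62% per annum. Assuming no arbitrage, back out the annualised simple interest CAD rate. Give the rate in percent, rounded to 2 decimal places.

2.81%

T = 2 years.
CIP gives F = S · g_NOK/g_CAD, so g_NOK/g_CAD = 6.05273/5.9613 = 1.0153373.
NOK growth factor: 1 + 0.0362×2 = 1.072400.
That pins the CAD growth at 1.0562007.
r = (1.0562007 − 1)/2 = 0.028100 → 2.81%.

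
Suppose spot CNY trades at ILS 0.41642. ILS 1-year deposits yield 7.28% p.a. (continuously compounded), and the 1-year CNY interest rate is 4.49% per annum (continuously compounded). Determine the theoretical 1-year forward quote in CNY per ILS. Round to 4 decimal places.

T = 1 year.
ILS accumulates by e^(0.0728×1) = 1.0755154.
CNY accumulates by e^(0.0449×1) = 1.0459233.
So F = 0.41642 × 1.0755154 / 1.0459233 = 0.4282017 (ILS/CNY).
Invert for CNY per ILS: 1 / 0.4282017 = 2.3353.

2.3353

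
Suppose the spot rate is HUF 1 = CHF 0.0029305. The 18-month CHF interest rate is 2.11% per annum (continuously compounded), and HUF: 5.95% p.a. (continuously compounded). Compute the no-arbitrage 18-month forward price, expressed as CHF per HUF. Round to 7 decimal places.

0.0027665

T = 18/12 years.
CHF growth factor: e^(0.0211×18/12) = 1.0321562.
HUF growth factor: e^(0.0595×18/12) = 1.093354.
So F = 0.0029305 × 1.0321562 / 1.093354 = 0.002766472 (CHF/HUF).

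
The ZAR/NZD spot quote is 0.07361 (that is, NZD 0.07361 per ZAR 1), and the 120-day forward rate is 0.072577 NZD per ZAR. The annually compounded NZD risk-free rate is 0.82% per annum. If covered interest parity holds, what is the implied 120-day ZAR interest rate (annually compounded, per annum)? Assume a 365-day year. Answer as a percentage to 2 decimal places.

T = 120/365 years.
F/S = 0.072577/0.07361 = 0.9859666 = (growth of NZD) / (growth of ZAR).
The NZD side grows by (1 + 0.0082)^(120/365) = 1.0026885.
So the ZAR growth factor = 1.0169599.
r = 1.0169599^(365/120) − 1 = 0.052485 → 5.25%.

5.25%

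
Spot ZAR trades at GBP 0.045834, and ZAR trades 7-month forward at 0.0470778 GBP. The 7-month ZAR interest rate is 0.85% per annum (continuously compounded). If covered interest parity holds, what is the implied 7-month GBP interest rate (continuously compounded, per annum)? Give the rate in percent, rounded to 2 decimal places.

T = 7/12 years.
CIP gives F = S · g_GBP/g_ZAR, so g_GBP/g_ZAR = 0.0470778/0.045834 = 1.0271371.
The ZAR side grows by e^(0.0085×7/12) = 1.0049706.
That pins the GBP growth at 1.0322426.
Take logs: ln 1.0322426 / (7/12) = 0.054401, so 5.44%.

5.44%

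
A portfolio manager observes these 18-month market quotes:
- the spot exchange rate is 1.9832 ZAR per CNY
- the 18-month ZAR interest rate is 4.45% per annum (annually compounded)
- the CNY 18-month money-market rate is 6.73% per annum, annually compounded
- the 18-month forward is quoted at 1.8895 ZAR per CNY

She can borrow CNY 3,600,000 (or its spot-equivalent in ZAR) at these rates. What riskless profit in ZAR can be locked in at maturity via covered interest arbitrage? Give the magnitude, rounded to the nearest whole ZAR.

T = 18/12 years.
Keep in CNY, deliver into the forward: 3,600,000·1.102629898·1.8895 = ZAR 7,500,309.09.
Swap to ZAR now, deposit: 3,600,000·1.9832·1.067487176 = ZAR 7,621,346.04.
The quoted forward undervalues CNY, so borrow CNY, convert to ZAR at spot, deposit the ZAR at 4.45%, and buy CNY forward at 1.8895 to cover the loan.
The gap between the two covered legs is ZAR 121,037.

ZAR 121,037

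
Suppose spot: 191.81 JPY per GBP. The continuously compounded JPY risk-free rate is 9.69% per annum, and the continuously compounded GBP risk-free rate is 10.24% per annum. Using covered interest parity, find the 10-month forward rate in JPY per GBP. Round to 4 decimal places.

T = 10/12 years.
JPY accumulates by e^(0.0969×10/12) = 1.084099838.
GBP growth factor: e^(0.1024×10/12) = 1.089080033.
CIP: F = S · (grow JPY)/(grow GBP) = 191.81 × 1.084099838/1.089080033 = 190.932882 JPY per GBP.

190.9329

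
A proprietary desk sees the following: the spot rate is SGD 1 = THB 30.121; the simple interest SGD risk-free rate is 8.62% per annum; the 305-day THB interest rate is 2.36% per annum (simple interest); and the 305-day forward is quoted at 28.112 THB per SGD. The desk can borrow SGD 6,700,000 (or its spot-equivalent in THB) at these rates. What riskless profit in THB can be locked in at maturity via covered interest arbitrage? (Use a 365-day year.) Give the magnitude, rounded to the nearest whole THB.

T = 305/365 years.
Invest the SGD and cover forward: 6,700,000 × 1.07203013699 × 28.112 = THB 201,917,305.11.
Convert at spot and invest in THB: 6,700,000 × 30.121 × 1.01972054795 = THB 205,790,517.59.
The quoted forward undervalues SGD, so borrow SGD, convert to THB at spot, deposit the THB at 2.36%, and buy SGD forward at 28.112 to cover the loan.
Profit = 205,790,517.59 − 201,917,305.11 = THB 3,873,212.

THB 3,873,212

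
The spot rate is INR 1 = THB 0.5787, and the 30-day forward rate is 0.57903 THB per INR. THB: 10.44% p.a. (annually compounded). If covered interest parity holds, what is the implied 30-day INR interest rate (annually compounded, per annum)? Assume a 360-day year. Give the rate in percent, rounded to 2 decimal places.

T = 30/360 years.
F/S = 0.57903/0.5787 = 1.0005702 = (growth of THB) / (growth of INR).
THB growth factor: (1 + 0.1044)^(30/360) = 1.0083095.
So the INR growth factor = 1.0077349.
Annualise: 1.0077349^(360/30) − 1 = 0.096871 = 9.69%.

9.69%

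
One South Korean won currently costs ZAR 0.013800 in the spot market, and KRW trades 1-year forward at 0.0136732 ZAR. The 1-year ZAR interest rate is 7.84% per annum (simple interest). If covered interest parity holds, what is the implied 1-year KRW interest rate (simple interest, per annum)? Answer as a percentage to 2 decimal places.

T = 1 year.
CIP gives F = S · g_ZAR/g_KRW, so g_ZAR/g_KRW = 0.0136732/0.0138 = 0.9908116.
ZAR growth factor: 1 + 0.0784×1 = 1.078400.
That pins the KRW growth at 1.0884007.
(1.0884007 − 1)/T = 0.088401, i.e. 8.84%.

8.84%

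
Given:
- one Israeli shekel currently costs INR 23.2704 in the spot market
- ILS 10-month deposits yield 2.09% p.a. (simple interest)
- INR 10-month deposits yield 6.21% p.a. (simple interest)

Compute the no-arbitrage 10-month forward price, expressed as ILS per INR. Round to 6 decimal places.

0.041570

T = 10/12 years.
INR accumulates by 1 + 0.0621×10/12 = 1.051750.
ILS accumulates by 1 + 0.0209×10/12 = 1.0174167.
Forward (INR per ILS) = 23.2704 × 1.051750 / 1.0174167 = 24.05567.
Quoted the other way: 1/24.05567 = 0.041570 ILS per INR.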